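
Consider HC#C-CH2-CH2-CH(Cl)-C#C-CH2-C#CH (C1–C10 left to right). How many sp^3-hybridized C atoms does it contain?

4

C1: sp
C2: sp
C3: sp3 ✓
C4: sp3 ✓
C5: sp3 ✓
C6: sp
C7: sp
C8: sp3 ✓
C9: sp
C10: sp
C3, C4, C5, C8 → 4 sp3 carbons.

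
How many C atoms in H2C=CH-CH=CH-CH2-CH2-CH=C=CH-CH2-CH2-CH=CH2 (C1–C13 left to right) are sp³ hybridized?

4

C1: sp2
C2: sp2
C3: sp2
C4: sp2
C5: sp3 ✓
C6: sp3 ✓
C7: sp2
C8: sp
C9: sp2
C10: sp3 ✓
C11: sp3 ✓
C12: sp2
C13: sp2
C5, C6, C10, C11 → 4 sp3 carbons.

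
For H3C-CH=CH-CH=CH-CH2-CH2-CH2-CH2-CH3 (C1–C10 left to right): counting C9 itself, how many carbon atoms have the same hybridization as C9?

6

C9 is sp3 (only σ bonds).
C1: sp3 ✓
C2: sp2
C3: sp2
C4: sp2
C5: sp2
C6: sp3 ✓
C7: sp3 ✓
C8: sp3 ✓
C9: sp3 ✓
C10: sp3 ✓
6 carbons are sp3.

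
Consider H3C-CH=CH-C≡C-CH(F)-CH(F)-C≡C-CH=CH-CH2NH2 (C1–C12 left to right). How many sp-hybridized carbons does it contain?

C1: sp3
C2: sp2
C3: sp2
C4: sp ✓
C5: sp ✓
C6: sp3
C7: sp3
C8: sp ✓
C9: sp ✓
C10: sp2
C11: sp2
C12: sp3
C4, C5, C8, C9 → 4 sp carbons.

4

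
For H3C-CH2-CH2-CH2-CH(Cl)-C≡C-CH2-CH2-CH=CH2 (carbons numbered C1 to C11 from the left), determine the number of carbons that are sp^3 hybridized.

C1: sp3 ✓
C2: sp3 ✓
C3: sp3 ✓
C4: sp3 ✓
C5: sp3 ✓
C6: sp
C7: sp
C8: sp3 ✓
C9: sp3 ✓
C10: sp2
C11: sp2
C1, C2, C3, C4, C5, C8, C9 → 7 sp3 carbons.

7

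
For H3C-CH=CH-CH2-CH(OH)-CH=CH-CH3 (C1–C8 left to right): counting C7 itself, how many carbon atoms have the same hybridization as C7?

4

C7 is sp2 (one π bond).
C1: sp3
C2: sp2 ✓
C3: sp2 ✓
C4: sp3
C5: sp3
C6: sp2 ✓
C7: sp2 ✓
C8: sp3
4 carbons are sp2.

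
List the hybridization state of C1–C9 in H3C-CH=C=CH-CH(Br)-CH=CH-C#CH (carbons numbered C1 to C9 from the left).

C1 sp3, C2 sp2, C3 sp, C4 sp2, C5 sp3, C6 sp2, C7 sp2, C8 sp, C9 sp

C1 is sp3: 4 σ bonds, 4 electron-density regions.
C2 has 3 σ bonds, plus one π bond: steric number 3 → sp2.
C3: 2 σ bonds, plus two π bonds — 2 electron domains, sp.
C4: 3 σ bonds, plus one π bond; 3 regions of electron density → sp2.
C5 — 4 σ bonds. Steric number 4, so sp3.
C6 (3 σ bonds, plus one π bond) has steric number 3: sp2.
C7 (3 σ bonds, plus one π bond) has steric number 3: sp2.
C8 — 2 σ bonds, plus two π bonds. Steric number 2, so sp.
C9: 2 σ bonds, plus two π bonds; 2 regions of electron density → sp.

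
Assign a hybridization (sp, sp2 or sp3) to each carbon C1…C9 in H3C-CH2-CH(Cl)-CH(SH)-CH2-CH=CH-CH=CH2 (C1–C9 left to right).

C1 has 4 σ bonds: steric number 4 → sp3.
C2: 4 σ bonds — 4 electron domains, sp3.
C3: 4 σ bonds; 4 regions of electron density → sp3.
C4: 4 σ bonds; 4 regions of electron density → sp3.
C5 is sp3: 4 σ bonds, 4 electron-density regions.
C6: 3 σ bonds, plus one π bond — 3 electron domains, sp2.
C7 is sp2: 3 σ bonds, plus one π bond, 3 electron-density regions.
C8 is sp2: 3 σ bonds, plus one π bond, 3 electron-density regions.
C9: 3 σ bonds, plus one π bond; 3 regions of electron density → sp2.

C1 sp3, C2 sp3, C3 sp3, C4 sp3, C5 sp3, C6 sp2, C7 sp2, C8 sp2, C9 sp2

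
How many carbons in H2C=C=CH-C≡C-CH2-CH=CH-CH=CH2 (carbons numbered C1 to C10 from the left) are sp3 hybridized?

C1: sp2
C2: sp
C3: sp2
C4: sp
C5: sp
C6: sp3 ✓
C7: sp2
C8: sp2
C9: sp2
C10: sp2
C6 → 1 sp3 carbon.

1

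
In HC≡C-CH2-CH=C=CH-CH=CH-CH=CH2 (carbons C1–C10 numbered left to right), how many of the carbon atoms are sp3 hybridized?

1

C1: sp
C2: sp
C3: sp3 ✓
C4: sp2
C5: sp
C6: sp2
C7: sp2
C8: sp2
C9: sp2
C10: sp2
C3 → 1 sp3 carbon.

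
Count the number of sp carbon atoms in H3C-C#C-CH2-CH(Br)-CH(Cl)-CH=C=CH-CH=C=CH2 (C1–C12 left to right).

4

C1: sp3
C2: sp ✓
C3: sp ✓
C4: sp3
C5: sp3
C6: sp3
C7: sp2
C8: sp ✓
C9: sp2
C10: sp2
C11: sp ✓
C12: sp2
C2, C3, C8, C11 → 4 sp carbons.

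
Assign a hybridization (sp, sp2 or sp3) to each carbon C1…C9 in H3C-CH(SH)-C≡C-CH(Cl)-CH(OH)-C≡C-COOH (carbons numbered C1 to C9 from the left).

C1 sp3, C2 sp3, C3 sp, C4 sp, C5 sp3, C6 sp3, C7 sp, C8 sp, C9 sp2

C1 (4 σ bonds) has steric number 4: sp3.
C2 is sp3: 4 σ bonds, 4 electron-density regions.
C3 is sp: 2 σ bonds, plus two π bonds, 2 electron-density regions.
C4 (2 σ bonds, plus two π bonds) has steric number 2: sp.
C5: 4 σ bonds; 4 regions of electron density → sp3.
C6: 4 σ bonds; 4 regions of electron density → sp3.
C7 — 2 σ bonds, plus two π bonds. Steric number 2, so sp.
C8: 2 σ bonds, plus two π bonds; 2 regions of electron density → sp.
C9 has 3 σ bonds, plus one π bond: steric number 3 → sp2.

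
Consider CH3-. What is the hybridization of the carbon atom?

Three σ bonds + one lone pair = steric number 4 → sp3, pyramidal.

sp^3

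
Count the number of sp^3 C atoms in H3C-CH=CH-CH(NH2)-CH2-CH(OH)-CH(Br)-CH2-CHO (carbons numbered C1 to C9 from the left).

6

C1: sp3 ✓
C2: sp2
C3: sp2
C4: sp3 ✓
C5: sp3 ✓
C6: sp3 ✓
C7: sp3 ✓
C8: sp3 ✓
C9: sp2
C1, C4, C5, C6, C7, C8 → 6 sp3 carbons.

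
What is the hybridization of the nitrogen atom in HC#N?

sp

The nitrogen atom has 1 σ bond and 1 lone pair, plus two π bonds: steric number 2 → sp.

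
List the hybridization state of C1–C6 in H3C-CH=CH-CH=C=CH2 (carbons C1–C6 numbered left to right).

C1 (4 σ bonds) has steric number 4: sp3.
C2 carries 3 σ bonds, plus one π bond, giving a steric number of 3, so it is sp2.
C3: 3 σ bonds, plus one π bond; 3 regions of electron density → sp2.
C4 (3 σ bonds, plus one π bond) has steric number 3: sp2.
C5 (2 σ bonds, plus two π bonds) has steric number 2: sp.
C6 is sp2: 3 σ bonds, plus one π bond, 3 electron-density regions.

C1 sp3, C2 sp2, C3 sp2, C4 sp2, C5 sp, C6 sp2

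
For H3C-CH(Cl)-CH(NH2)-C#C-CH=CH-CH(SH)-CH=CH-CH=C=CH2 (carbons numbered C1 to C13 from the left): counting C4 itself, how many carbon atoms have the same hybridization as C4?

C4 is sp (two π bonds).
C1: sp3
C2: sp3
C3: sp3
C4: sp ✓
C5: sp ✓
C6: sp2
C7: sp2
C8: sp3
C9: sp2
C10: sp2
C11: sp2
C12: sp ✓
C13: sp2
3 carbons are sp.

3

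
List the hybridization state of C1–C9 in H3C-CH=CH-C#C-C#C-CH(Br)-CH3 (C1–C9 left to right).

C1 sp3, C2 sp2, C3 sp2, C4 sp, C5 sp, C6 sp, C7 sp, C8 sp3, C9 sp3

C1 is sp3: 4 σ bonds, 4 electron-density regions.
C2 — 3 σ bonds, plus one π bond. Steric number 3, so sp2.
C3 carries 3 σ bonds, plus one π bond, giving a steric number of 3, so it is sp2.
C4 carries 2 σ bonds, plus two π bonds, giving a steric number of 2, so it is sp.
C5 carries 2 σ bonds, plus two π bonds, giving a steric number of 2, so it is sp.
C6: 2 σ bonds, plus two π bonds; 2 regions of electron density → sp.
C7: 2 σ bonds, plus two π bonds; 2 regions of electron density → sp.
C8: 4 σ bonds; 4 regions of electron density → sp3.
C9 has 4 σ bonds: steric number 4 → sp3.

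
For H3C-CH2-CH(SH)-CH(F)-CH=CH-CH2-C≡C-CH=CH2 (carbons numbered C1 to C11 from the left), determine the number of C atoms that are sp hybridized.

C1: sp3
C2: sp3
C3: sp3
C4: sp3
C5: sp2
C6: sp2
C7: sp3
C8: sp ✓
C9: sp ✓
C10: sp2
C11: sp2
C8, C9 → 2 sp carbons.

2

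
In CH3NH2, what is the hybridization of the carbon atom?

sp3

The carbon atom is sp3: 4 σ bonds, 4 electron-density regions.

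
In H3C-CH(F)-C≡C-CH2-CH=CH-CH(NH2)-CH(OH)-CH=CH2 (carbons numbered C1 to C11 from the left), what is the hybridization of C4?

sp

C4 — 2 σ bonds, plus two π bonds. Steric number 2, so sp.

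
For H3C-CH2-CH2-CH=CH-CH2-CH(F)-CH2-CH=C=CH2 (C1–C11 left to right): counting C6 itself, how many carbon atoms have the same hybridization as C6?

C6 is sp3 (only σ bonds).
C1: sp3 ✓
C2: sp3 ✓
C3: sp3 ✓
C4: sp2
C5: sp2
C6: sp3 ✓
C7: sp3 ✓
C8: sp3 ✓
C9: sp2
C10: sp
C11: sp2
6 carbons are sp3.

6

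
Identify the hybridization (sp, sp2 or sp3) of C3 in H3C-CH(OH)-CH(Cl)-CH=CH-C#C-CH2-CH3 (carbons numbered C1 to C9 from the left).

sp3

C3: 4 σ bonds — 4 electron domains, sp3.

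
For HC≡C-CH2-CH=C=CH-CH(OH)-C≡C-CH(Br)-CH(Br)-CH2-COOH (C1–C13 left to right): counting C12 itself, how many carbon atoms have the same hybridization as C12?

C12 is sp3 (only σ bonds).
C1: sp
C2: sp
C3: sp3 ✓
C4: sp2
C5: sp
C6: sp2
C7: sp3 ✓
C8: sp
C9: sp
C10: sp3 ✓
C11: sp3 ✓
C12: sp3 ✓
C13: sp2
5 carbons are sp3.

5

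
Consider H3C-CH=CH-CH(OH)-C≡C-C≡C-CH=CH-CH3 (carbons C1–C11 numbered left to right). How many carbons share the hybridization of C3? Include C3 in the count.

C3 is sp2 (one π bond).
C1: sp3
C2: sp2 ✓
C3: sp2 ✓
C4: sp3
C5: sp
C6: sp
C7: sp
C8: sp
C9: sp2 ✓
C10: sp2 ✓
C11: sp3
4 carbons are sp2.

4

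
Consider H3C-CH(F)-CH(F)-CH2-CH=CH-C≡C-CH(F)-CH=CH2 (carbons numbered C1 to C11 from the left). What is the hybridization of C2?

C2: 4 σ bonds — 4 electron domains, sp3.

sp³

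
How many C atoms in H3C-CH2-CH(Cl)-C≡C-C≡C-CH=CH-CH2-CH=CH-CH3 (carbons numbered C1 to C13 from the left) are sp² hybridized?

4

C1: sp3
C2: sp3
C3: sp3
C4: sp
C5: sp
C6: sp
C7: sp
C8: sp2 ✓
C9: sp2 ✓
C10: sp3
C11: sp2 ✓
C12: sp2 ✓
C13: sp3
C8, C9, C11, C12 → 4 sp2 carbons.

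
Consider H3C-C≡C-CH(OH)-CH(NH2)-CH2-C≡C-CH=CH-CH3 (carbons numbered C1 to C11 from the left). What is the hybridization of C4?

sp^3

C4: 4 σ bonds — 4 electron domains, sp3.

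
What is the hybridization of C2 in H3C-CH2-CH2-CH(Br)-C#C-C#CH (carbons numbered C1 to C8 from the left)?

sp3

C2 is sp3: 4 σ bonds, 4 electron-density regions.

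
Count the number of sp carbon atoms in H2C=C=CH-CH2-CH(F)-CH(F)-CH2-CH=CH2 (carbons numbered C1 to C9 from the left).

1

C1: sp2
C2: sp ✓
C3: sp2
C4: sp3
C5: sp3
C6: sp3
C7: sp3
C8: sp2
C9: sp2
C2 → 1 sp carbon.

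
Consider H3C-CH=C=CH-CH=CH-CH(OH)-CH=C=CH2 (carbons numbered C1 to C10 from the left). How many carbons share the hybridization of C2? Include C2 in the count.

C2 is sp2 (one π bond).
C1: sp3
C2: sp2 ✓
C3: sp
C4: sp2 ✓
C5: sp2 ✓
C6: sp2 ✓
C7: sp3
C8: sp2 ✓
C9: sp
C10: sp2 ✓
6 carbons are sp2.

6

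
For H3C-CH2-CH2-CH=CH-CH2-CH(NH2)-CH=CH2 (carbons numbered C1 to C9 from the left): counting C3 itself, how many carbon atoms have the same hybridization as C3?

C3 is sp3 (only σ bonds).
C1: sp3 ✓
C2: sp3 ✓
C3: sp3 ✓
C4: sp2
C5: sp2
C6: sp3 ✓
C7: sp3 ✓
C8: sp2
C9: sp2
5 carbons are sp3.

5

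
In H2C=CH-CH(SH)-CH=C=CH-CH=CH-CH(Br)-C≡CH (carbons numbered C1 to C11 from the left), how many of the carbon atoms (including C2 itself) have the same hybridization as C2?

C2 is sp2 (one π bond).
C1: sp2 ✓
C2: sp2 ✓
C3: sp3
C4: sp2 ✓
C5: sp
C6: sp2 ✓
C7: sp2 ✓
C8: sp2 ✓
C9: sp3
C10: sp
C11: sp
6 carbons are sp2.

6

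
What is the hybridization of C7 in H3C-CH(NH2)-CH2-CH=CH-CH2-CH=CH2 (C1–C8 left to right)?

sp2

C7 is sp2: 3 σ bonds, plus one π bond, 3 electron-density regions.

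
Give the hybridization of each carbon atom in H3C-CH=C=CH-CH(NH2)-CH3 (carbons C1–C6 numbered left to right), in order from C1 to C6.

C1: 4 σ bonds — 4 electron domains, sp3.
C2 has 3 σ bonds, plus one π bond: steric number 3 → sp2.
C3: 2 σ bonds, plus two π bonds; 2 regions of electron density → sp.
C4: 3 σ bonds, plus one π bond; 3 regions of electron density → sp2.
C5 has 4 σ bonds: steric number 4 → sp3.
C6: 4 σ bonds; 4 regions of electron density → sp3.

C1 sp3, C2 sp2, C3 sp, C4 sp2, C5 sp3, C6 sp3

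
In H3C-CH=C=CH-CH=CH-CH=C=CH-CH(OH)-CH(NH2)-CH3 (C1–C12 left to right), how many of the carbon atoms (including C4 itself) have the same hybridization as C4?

C4 is sp2 (one π bond).
C1: sp3
C2: sp2 ✓
C3: sp
C4: sp2 ✓
C5: sp2 ✓
C6: sp2 ✓
C7: sp2 ✓
C8: sp
C9: sp2 ✓
C10: sp3
C11: sp3
C12: sp3
6 carbons are sp2.

6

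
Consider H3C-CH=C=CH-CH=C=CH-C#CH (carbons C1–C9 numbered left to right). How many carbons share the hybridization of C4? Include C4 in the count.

4

C4 is sp2 (one π bond).
C1: sp3
C2: sp2 ✓
C3: sp
C4: sp2 ✓
C5: sp2 ✓
C6: sp
C7: sp2 ✓
C8: sp
C9: sp
4 carbons are sp2.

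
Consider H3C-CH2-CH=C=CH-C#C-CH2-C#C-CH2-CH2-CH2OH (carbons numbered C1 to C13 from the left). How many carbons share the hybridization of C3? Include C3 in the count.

2

C3 is sp2 (one π bond).
C1: sp3
C2: sp3
C3: sp2 ✓
C4: sp
C5: sp2 ✓
C6: sp
C7: sp
C8: sp3
C9: sp
C10: sp
C11: sp3
C12: sp3
C13: sp3
2 carbons are sp2.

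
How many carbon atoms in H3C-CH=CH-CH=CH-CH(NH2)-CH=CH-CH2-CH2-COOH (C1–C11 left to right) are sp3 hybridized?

C1: sp3 ✓
C2: sp2
C3: sp2
C4: sp2
C5: sp2
C6: sp3 ✓
C7: sp2
C8: sp2
C9: sp3 ✓
C10: sp3 ✓
C11: sp2
C1, C6, C9, C10 → 4 sp3 carbons.

4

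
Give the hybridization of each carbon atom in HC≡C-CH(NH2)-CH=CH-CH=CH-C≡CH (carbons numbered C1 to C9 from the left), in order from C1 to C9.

C1: 2 σ bonds, plus two π bonds — 2 electron domains, sp.
C2 (2 σ bonds, plus two π bonds) has steric number 2: sp.
C3: 4 σ bonds; 4 regions of electron density → sp3.
C4 carries 3 σ bonds, plus one π bond, giving a steric number of 3, so it is sp2.
C5 carries 3 σ bonds, plus one π bond, giving a steric number of 3, so it is sp2.
C6 (3 σ bonds, plus one π bond) has steric number 3: sp2.
C7: 3 σ bonds, plus one π bond; 3 regions of electron density → sp2.
C8: 2 σ bonds, plus two π bonds — 2 electron domains, sp.
C9 (2 σ bonds, plus two π bonds) has steric number 2: sp.

C1 sp, C2 sp, C3 sp3, C4 sp2, C5 sp2, C6 sp2, C7 sp2, C8 sp, C9 sp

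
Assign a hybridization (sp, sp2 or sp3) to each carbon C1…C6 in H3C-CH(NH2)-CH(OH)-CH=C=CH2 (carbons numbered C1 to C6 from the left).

C1 (4 σ bonds) has steric number 4: sp3.
C2 (4 σ bonds) has steric number 4: sp3.
C3 — 4 σ bonds. Steric number 4, so sp3.
C4: 3 σ bonds, plus one π bond; 3 regions of electron density → sp2.
C5 is sp: 2 σ bonds, plus two π bonds, 2 electron-density regions.
C6: 3 σ bonds, plus one π bond; 3 regions of electron density → sp2.

C1 sp3, C2 sp3, C3 sp3, C4 sp2, C5 sp, C6 sp2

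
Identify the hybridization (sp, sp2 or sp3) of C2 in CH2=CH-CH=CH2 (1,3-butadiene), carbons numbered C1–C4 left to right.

sp2

C2: 3 σ bonds, plus one π bond — 3 electron domains, sp2.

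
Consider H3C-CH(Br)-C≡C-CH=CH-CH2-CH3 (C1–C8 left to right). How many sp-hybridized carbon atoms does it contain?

C1: sp3
C2: sp3
C3: sp ✓
C4: sp ✓
C5: sp2
C6: sp2
C7: sp3
C8: sp3
C3, C4 → 2 sp carbons.

2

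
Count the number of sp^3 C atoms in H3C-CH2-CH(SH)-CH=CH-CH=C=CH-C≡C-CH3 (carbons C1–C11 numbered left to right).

4

C1: sp3 ✓
C2: sp3 ✓
C3: sp3 ✓
C4: sp2
C5: sp2
C6: sp2
C7: sp
C8: sp2
C9: sp
C10: sp
C11: sp3 ✓
C1, C2, C3, C11 → 4 sp3 carbons.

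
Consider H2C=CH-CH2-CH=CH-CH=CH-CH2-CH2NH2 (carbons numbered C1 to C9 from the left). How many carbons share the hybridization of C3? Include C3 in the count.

3

C3 is sp3 (only σ bonds).
C1: sp2
C2: sp2
C3: sp3 ✓
C4: sp2
C5: sp2
C6: sp2
C7: sp2
C8: sp3 ✓
C9: sp3 ✓
3 carbons are sp3.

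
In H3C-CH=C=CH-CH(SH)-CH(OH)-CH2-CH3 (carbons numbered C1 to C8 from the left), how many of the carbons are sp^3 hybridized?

C1: sp3 ✓
C2: sp2
C3: sp
C4: sp2
C5: sp3 ✓
C6: sp3 ✓
C7: sp3 ✓
C8: sp3 ✓
C1, C5, C6, C7, C8 → 5 sp3 carbons.

5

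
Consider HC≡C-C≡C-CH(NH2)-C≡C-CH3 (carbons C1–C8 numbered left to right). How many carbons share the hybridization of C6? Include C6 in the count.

C6 is sp (two π bonds).
C1: sp ✓
C2: sp ✓
C3: sp ✓
C4: sp ✓
C5: sp3
C6: sp ✓
C7: sp ✓
C8: sp3
6 carbons are sp.

6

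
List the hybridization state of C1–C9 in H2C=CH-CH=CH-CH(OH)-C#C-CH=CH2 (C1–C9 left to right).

C1 sp2, C2 sp2, C3 sp2, C4 sp2, C5 sp3, C6 sp, C7 sp, C8 sp2, C9 sp2

C1 carries 3 σ bonds, plus one π bond, giving a steric number of 3, so it is sp2.
C2: 3 σ bonds, plus one π bond — 3 electron domains, sp2.
C3 is sp2: 3 σ bonds, plus one π bond, 3 electron-density regions.
C4 carries 3 σ bonds, plus one π bond, giving a steric number of 3, so it is sp2.
C5 carries 4 σ bonds, giving a steric number of 4, so it is sp3.
C6 (2 σ bonds, plus two π bonds) has steric number 2: sp.
C7: 2 σ bonds, plus two π bonds; 2 regions of electron density → sp.
C8 (3 σ bonds, plus one π bond) has steric number 3: sp2.
C9 carries 3 σ bonds, plus one π bond, giving a steric number of 3, so it is sp2.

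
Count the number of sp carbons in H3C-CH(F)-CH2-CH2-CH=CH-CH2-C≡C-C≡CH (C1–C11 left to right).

4

C1: sp3
C2: sp3
C3: sp3
C4: sp3
C5: sp2
C6: sp2
C7: sp3
C8: sp ✓
C9: sp ✓
C10: sp ✓
C11: sp ✓
C8, C9, C10, C11 → 4 sp carbons.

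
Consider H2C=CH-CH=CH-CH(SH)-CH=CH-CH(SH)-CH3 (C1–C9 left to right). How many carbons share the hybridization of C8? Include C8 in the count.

3

C8 is sp3 (only σ bonds).
C1: sp2
C2: sp2
C3: sp2
C4: sp2
C5: sp3 ✓
C6: sp2
C7: sp2
C8: sp3 ✓
C9: sp3 ✓
3 carbons are sp3.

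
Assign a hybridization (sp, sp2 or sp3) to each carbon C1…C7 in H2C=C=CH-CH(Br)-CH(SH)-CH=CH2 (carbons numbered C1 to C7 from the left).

C1 carries 3 σ bonds, plus one π bond, giving a steric number of 3, so it is sp2.
C2 has 2 σ bonds, plus two π bonds: steric number 2 → sp.
C3 has 3 σ bonds, plus one π bond: steric number 3 → sp2.
C4: 4 σ bonds; 4 regions of electron density → sp3.
C5 has 4 σ bonds: steric number 4 → sp3.
C6 — 3 σ bonds, plus one π bond. Steric number 3, so sp2.
C7: 3 σ bonds, plus one π bond — 3 electron domains, sp2.

C1 sp2, C2 sp, C3 sp2, C4 sp3, C5 sp3, C6 sp2, C7 sp2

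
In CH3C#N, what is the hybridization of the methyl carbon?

The methyl carbon has 4 σ bonds: steric number 4 → sp3.

sp3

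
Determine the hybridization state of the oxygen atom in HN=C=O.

The oxygen atom: 1 σ bond and 2 lone pairs, plus one π bond; 3 regions of electron density → sp2.

sp2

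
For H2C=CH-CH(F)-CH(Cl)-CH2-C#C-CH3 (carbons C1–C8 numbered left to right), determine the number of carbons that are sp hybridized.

C1: sp2
C2: sp2
C3: sp3
C4: sp3
C5: sp3
C6: sp ✓
C7: sp ✓
C8: sp3
C6, C7 → 2 sp carbons.

2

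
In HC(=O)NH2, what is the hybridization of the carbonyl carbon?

The carbonyl carbon is sp2: 3 σ bonds, plus one π bond, 3 electron-density regions.

sp²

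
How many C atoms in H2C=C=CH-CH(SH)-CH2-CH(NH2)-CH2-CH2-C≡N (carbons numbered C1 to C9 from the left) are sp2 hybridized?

C1: sp2 ✓
C2: sp
C3: sp2 ✓
C4: sp3
C5: sp3
C6: sp3
C7: sp3
C8: sp3
C9: sp
C1, C3 → 2 sp2 carbons.

2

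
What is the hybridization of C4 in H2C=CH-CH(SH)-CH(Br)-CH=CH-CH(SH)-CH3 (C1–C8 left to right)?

C4: 4 σ bonds; 4 regions of electron density → sp3.

sp^3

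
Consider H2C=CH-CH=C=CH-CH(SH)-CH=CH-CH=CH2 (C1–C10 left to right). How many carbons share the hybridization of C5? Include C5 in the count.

8

C5 is sp2 (one π bond).
C1: sp2 ✓
C2: sp2 ✓
C3: sp2 ✓
C4: sp
C5: sp2 ✓
C6: sp3
C7: sp2 ✓
C8: sp2 ✓
C9: sp2 ✓
C10: sp2 ✓
8 carbons are sp2.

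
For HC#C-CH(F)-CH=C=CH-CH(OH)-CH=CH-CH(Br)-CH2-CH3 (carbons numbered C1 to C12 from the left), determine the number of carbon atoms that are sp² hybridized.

4

C1: sp
C2: sp
C3: sp3
C4: sp2 ✓
C5: sp
C6: sp2 ✓
C7: sp3
C8: sp2 ✓
C9: sp2 ✓
C10: sp3
C11: sp3
C12: sp3
C4, C6, C8, C9 → 4 sp2 carbons.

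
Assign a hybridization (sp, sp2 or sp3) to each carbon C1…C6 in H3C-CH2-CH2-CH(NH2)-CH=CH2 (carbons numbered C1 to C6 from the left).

C1 sp3, C2 sp3, C3 sp3, C4 sp3, C5 sp2, C6 sp2

C1: 4 σ bonds — 4 electron domains, sp3.
C2: 4 σ bonds; 4 regions of electron density → sp3.
C3 — 4 σ bonds. Steric number 4, so sp3.
C4: 4 σ bonds; 4 regions of electron density → sp3.
C5: 3 σ bonds, plus one π bond; 3 regions of electron density → sp2.
C6 has 3 σ bonds, plus one π bond: steric number 3 → sp2.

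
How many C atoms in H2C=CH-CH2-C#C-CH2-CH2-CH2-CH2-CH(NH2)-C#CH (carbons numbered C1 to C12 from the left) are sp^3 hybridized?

6

C1: sp2
C2: sp2
C3: sp3 ✓
C4: sp
C5: sp
C6: sp3 ✓
C7: sp3 ✓
C8: sp3 ✓
C9: sp3 ✓
C10: sp3 ✓
C11: sp
C12: sp
C3, C6, C7, C8, C9, C10 → 6 sp3 carbons.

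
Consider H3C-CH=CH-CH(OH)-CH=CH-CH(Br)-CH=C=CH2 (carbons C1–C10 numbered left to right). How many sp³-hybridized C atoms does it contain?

C1: sp3 ✓
C2: sp2
C3: sp2
C4: sp3 ✓
C5: sp2
C6: sp2
C7: sp3 ✓
C8: sp2
C9: sp
C10: sp2
C1, C4, C7 → 3 sp3 carbons.

3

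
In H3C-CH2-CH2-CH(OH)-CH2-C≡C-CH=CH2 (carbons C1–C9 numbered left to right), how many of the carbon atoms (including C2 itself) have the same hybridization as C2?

C2 is sp3 (only σ bonds).
C1: sp3 ✓
C2: sp3 ✓
C3: sp3 ✓
C4: sp3 ✓
C5: sp3 ✓
C6: sp
C7: sp
C8: sp2
C9: sp2
5 carbons are sp3.

5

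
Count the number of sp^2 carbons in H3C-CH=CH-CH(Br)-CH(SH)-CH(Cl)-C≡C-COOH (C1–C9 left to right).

C1: sp3
C2: sp2 ✓
C3: sp2 ✓
C4: sp3
C5: sp3
C6: sp3
C7: sp
C8: sp
C9: sp2 ✓
C2, C3, C9 → 3 sp2 carbons.

3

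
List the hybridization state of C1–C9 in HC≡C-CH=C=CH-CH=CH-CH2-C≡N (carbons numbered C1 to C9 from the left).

C1 is sp: 2 σ bonds, plus two π bonds, 2 electron-density regions.
C2: 2 σ bonds, plus two π bonds — 2 electron domains, sp.
C3 has 3 σ bonds, plus one π bond: steric number 3 → sp2.
C4 has 2 σ bonds, plus two π bonds: steric number 2 → sp.
C5: 3 σ bonds, plus one π bond — 3 electron domains, sp2.
C6 (3 σ bonds, plus one π bond) has steric number 3: sp2.
C7: 3 σ bonds, plus one π bond — 3 electron domains, sp2.
C8: 4 σ bonds — 4 electron domains, sp3.
C9 (2 σ bonds, plus two π bonds) has steric number 2: sp.

C1 sp, C2 sp, C3 sp2, C4 sp, C5 sp2, C6 sp2, C7 sp2, C8 sp3, C9 sp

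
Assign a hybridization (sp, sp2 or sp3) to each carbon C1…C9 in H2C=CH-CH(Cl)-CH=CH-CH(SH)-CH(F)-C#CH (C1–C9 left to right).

C1 (3 σ bonds, plus one π bond) has steric number 3: sp2.
C2 (3 σ bonds, plus one π bond) has steric number 3: sp2.
C3 (4 σ bonds) has steric number 4: sp3.
C4 has 3 σ bonds, plus one π bond: steric number 3 → sp2.
C5 — 3 σ bonds, plus one π bond. Steric number 3, so sp2.
C6 — 4 σ bonds. Steric number 4, so sp3.
C7: 4 σ bonds; 4 regions of electron density → sp3.
C8: 2 σ bonds, plus two π bonds — 2 electron domains, sp.
C9 — 2 σ bonds, plus two π bonds. Steric number 2, so sp.

C1 sp2, C2 sp2, C3 sp3, C4 sp2, C5 sp2, C6 sp3, C7 sp3, C8 sp, C9 sp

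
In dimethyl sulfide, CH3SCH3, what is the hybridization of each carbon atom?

Each carbon atom is sp3: 4 σ bonds, 4 electron-density regions.

sp3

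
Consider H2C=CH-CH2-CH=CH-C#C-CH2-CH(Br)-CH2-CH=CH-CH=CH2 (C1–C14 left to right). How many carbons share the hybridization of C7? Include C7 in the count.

2

C7 is sp (two π bonds).
C1: sp2
C2: sp2
C3: sp3
C4: sp2
C5: sp2
C6: sp ✓
C7: sp ✓
C8: sp3
C9: sp3
C10: sp3
C11: sp2
C12: sp2
C13: sp2
C14: sp2
2 carbons are sp.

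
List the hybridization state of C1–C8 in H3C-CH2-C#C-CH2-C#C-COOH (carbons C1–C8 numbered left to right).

C1: 4 σ bonds; 4 regions of electron density → sp3.
C2: 4 σ bonds; 4 regions of electron density → sp3.
C3 carries 2 σ bonds, plus two π bonds, giving a steric number of 2, so it is sp.
C4 (2 σ bonds, plus two π bonds) has steric number 2: sp.
C5 (4 σ bonds) has steric number 4: sp3.
C6 — 2 σ bonds, plus two π bonds. Steric number 2, so sp.
C7 carries 2 σ bonds, plus two π bonds, giving a steric number of 2, so it is sp.
C8: 3 σ bonds, plus one π bond — 3 electron domains, sp2.

C1 sp3, C2 sp3, C3 sp, C4 sp, C5 sp3, C6 sp, C7 sp, C8 sp2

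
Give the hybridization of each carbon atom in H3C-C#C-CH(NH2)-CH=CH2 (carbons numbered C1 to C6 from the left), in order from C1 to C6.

C1 sp3, C2 sp, C3 sp, C4 sp3, C5 sp2, C6 sp2

C1 carries 4 σ bonds, giving a steric number of 4, so it is sp3.
C2: 2 σ bonds, plus two π bonds — 2 electron domains, sp.
C3 has 2 σ bonds, plus two π bonds: steric number 2 → sp.
C4 carries 4 σ bonds, giving a steric number of 4, so it is sp3.
C5: 3 σ bonds, plus one π bond — 3 electron domains, sp2.
C6 is sp2: 3 σ bonds, plus one π bond, 3 electron-density regions.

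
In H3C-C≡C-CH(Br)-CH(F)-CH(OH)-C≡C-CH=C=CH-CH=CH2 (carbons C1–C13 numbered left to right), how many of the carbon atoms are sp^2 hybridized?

C1: sp3
C2: sp
C3: sp
C4: sp3
C5: sp3
C6: sp3
C7: sp
C8: sp
C9: sp2 ✓
C10: sp
C11: sp2 ✓
C12: sp2 ✓
C13: sp2 ✓
C9, C11, C12, C13 → 4 sp2 carbons.

4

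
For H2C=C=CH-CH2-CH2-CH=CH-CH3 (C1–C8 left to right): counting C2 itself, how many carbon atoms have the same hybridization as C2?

C2 is sp (two π bonds).
C1: sp2
C2: sp ✓
C3: sp2
C4: sp3
C5: sp3
C6: sp2
C7: sp2
C8: sp3
1 carbon is sp.

1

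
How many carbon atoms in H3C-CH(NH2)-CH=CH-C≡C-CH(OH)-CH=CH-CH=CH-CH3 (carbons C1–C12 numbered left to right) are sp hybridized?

2

C1: sp3
C2: sp3
C3: sp2
C4: sp2
C5: sp ✓
C6: sp ✓
C7: sp3
C8: sp2
C9: sp2
C10: sp2
C11: sp2
C12: sp3
C5, C6 → 2 sp carbons.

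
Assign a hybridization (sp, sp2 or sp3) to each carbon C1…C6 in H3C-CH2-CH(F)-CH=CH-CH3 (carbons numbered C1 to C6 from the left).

C1 sp3, C2 sp3, C3 sp3, C4 sp2, C5 sp2, C6 sp3

C1 has 4 σ bonds: steric number 4 → sp3.
C2: 4 σ bonds — 4 electron domains, sp3.
C3: 4 σ bonds; 4 regions of electron density → sp3.
C4 (3 σ bonds, plus one π bond) has steric number 3: sp2.
C5 (3 σ bonds, plus one π bond) has steric number 3: sp2.
C6 has 4 σ bonds: steric number 4 → sp3.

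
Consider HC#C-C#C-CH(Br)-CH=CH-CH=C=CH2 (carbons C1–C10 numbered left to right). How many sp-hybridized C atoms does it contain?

5

C1: sp ✓
C2: sp ✓
C3: sp ✓
C4: sp ✓
C5: sp3
C6: sp2
C7: sp2
C8: sp2
C9: sp ✓
C10: sp2
C1, C2, C3, C4, C9 → 5 sp carbons.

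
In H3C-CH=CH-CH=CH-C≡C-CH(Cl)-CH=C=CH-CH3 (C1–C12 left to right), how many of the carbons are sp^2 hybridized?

C1: sp3
C2: sp2 ✓
C3: sp2 ✓
C4: sp2 ✓
C5: sp2 ✓
C6: sp
C7: sp
C8: sp3
C9: sp2 ✓
C10: sp
C11: sp2 ✓
C12: sp3
C2, C3, C4, C5, C9, C11 → 6 sp2 carbons.

6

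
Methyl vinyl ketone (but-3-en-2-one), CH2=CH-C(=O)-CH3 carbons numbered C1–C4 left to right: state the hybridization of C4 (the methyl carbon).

C4 (the methyl carbon): 4 σ bonds; 4 regions of electron density → sp3.

sp^3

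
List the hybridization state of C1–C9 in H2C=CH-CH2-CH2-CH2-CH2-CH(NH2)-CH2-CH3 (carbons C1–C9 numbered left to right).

C1 — 3 σ bonds, plus one π bond. Steric number 3, so sp2.
C2: 3 σ bonds, plus one π bond — 3 electron domains, sp2.
C3 is sp3: 4 σ bonds, 4 electron-density regions.
C4: 4 σ bonds — 4 electron domains, sp3.
C5: 4 σ bonds — 4 electron domains, sp3.
C6 is sp3: 4 σ bonds, 4 electron-density regions.
C7 has 4 σ bonds: steric number 4 → sp3.
C8: 4 σ bonds — 4 electron domains, sp3.
C9: 4 σ bonds; 4 regions of electron density → sp3.

C1 sp2, C2 sp2, C3 sp3, C4 sp3, C5 sp3, C6 sp3, C7 sp3, C8 sp3, C9 sp3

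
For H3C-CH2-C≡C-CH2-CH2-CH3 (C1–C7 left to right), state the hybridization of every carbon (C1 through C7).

C1 sp3, C2 sp3, C3 sp, C4 sp, C5 sp3, C6 sp3, C7 sp3

C1 is sp3: 4 σ bonds, 4 electron-density regions.
C2: 4 σ bonds; 4 regions of electron density → sp3.
C3 is sp: 2 σ bonds, plus two π bonds, 2 electron-density regions.
C4 is sp: 2 σ bonds, plus two π bonds, 2 electron-density regions.
C5: 4 σ bonds — 4 electron domains, sp3.
C6 is sp3: 4 σ bonds, 4 electron-density regions.
C7: 4 σ bonds; 4 regions of electron density → sp3.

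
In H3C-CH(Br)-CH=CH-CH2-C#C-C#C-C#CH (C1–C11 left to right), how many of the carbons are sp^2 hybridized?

C1: sp3
C2: sp3
C3: sp2 ✓
C4: sp2 ✓
C5: sp3
C6: sp
C7: sp
C8: sp
C9: sp
C10: sp
C11: sp
C3, C4 → 2 sp2 carbons.

2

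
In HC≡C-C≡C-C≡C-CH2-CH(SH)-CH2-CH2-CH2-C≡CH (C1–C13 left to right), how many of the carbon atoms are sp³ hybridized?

C1: sp
C2: sp
C3: sp
C4: sp
C5: sp
C6: sp
C7: sp3 ✓
C8: sp3 ✓
C9: sp3 ✓
C10: sp3 ✓
C11: sp3 ✓
C12: sp
C13: sp
C7, C8, C9, C10, C11 → 5 sp3 carbons.

5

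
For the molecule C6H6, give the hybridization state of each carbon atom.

Every ring carbon has three σ bonds and contributes one p electron to the aromatic π system.

sp^2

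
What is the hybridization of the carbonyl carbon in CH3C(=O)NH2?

sp2

The carbonyl carbon (3 σ bonds, plus one π bond) has steric number 3: sp2.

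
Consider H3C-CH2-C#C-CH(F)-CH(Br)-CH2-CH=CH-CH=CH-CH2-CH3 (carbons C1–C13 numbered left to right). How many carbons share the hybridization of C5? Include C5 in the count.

7

C5 is sp3 (only σ bonds).
C1: sp3 ✓
C2: sp3 ✓
C3: sp
C4: sp
C5: sp3 ✓
C6: sp3 ✓
C7: sp3 ✓
C8: sp2
C9: sp2
C10: sp2
C11: sp2
C12: sp3 ✓
C13: sp3 ✓
7 carbons are sp3.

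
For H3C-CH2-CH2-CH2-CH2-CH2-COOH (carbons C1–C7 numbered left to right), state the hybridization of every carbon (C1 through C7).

C1 sp3, C2 sp3, C3 sp3, C4 sp3, C5 sp3, C6 sp3, C7 sp2

C1: 4 σ bonds; 4 regions of electron density → sp3.
C2 carries 4 σ bonds, giving a steric number of 4, so it is sp3.
C3 carries 4 σ bonds, giving a steric number of 4, so it is sp3.
C4 (4 σ bonds) has steric number 4: sp3.
C5: 4 σ bonds — 4 electron domains, sp3.
C6: 4 σ bonds — 4 electron domains, sp3.
C7 is sp2: 3 σ bonds, plus one π bond, 3 electron-density regions.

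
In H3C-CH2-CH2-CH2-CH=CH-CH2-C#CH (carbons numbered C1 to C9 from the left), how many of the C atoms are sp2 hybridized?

C1: sp3
C2: sp3
C3: sp3
C4: sp3
C5: sp2 ✓
C6: sp2 ✓
C7: sp3
C8: sp
C9: sp
C5, C6 → 2 sp2 carbons.

2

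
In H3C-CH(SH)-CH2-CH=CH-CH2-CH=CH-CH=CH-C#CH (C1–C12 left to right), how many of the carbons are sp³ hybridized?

C1: sp3 ✓
C2: sp3 ✓
C3: sp3 ✓
C4: sp2
C5: sp2
C6: sp3 ✓
C7: sp2
C8: sp2
C9: sp2
C10: sp2
C11: sp
C12: sp
C1, C2, C3, C6 → 4 sp3 carbons.

4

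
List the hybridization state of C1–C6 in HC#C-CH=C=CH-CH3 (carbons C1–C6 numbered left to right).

C1 — 2 σ bonds, plus two π bonds. Steric number 2, so sp.
C2 (2 σ bonds, plus two π bonds) has steric number 2: sp.
C3: 3 σ bonds, plus one π bond — 3 electron domains, sp2.
C4 — 2 σ bonds, plus two π bonds. Steric number 2, so sp.
C5 — 3 σ bonds, plus one π bond. Steric number 3, so sp2.
C6 — 4 σ bonds. Steric number 4, so sp3.

C1 sp, C2 sp, C3 sp2, C4 sp, C5 sp2, C6 sp3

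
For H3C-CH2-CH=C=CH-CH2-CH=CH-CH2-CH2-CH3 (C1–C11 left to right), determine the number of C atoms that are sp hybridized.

C1: sp3
C2: sp3
C3: sp2
C4: sp ✓
C5: sp2
C6: sp3
C7: sp2
C8: sp2
C9: sp3
C10: sp3
C11: sp3
C4 → 1 sp carbon.

1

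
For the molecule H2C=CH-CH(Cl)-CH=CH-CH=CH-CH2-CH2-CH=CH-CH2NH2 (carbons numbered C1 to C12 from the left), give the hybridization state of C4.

C4: 3 σ bonds, plus one π bond; 3 regions of electron density → sp2.

sp²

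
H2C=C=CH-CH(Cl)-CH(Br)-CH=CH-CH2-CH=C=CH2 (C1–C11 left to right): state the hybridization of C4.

C4 — 4 σ bonds. Steric number 4, so sp3.

sp3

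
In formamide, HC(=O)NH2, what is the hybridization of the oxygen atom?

The oxygen atom carries 1 σ bond and 2 lone pairs, plus one π bond, giving a steric number of 3, so it is sp2.

sp^2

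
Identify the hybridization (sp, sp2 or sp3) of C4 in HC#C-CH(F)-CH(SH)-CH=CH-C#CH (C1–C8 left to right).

sp3

C4 — 4 σ bonds. Steric number 4, so sp3.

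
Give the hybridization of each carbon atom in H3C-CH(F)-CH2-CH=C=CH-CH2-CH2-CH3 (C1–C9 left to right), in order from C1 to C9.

C1 sp3, C2 sp3, C3 sp3, C4 sp2, C5 sp, C6 sp2, C7 sp3, C8 sp3, C9 sp3

C1 has 4 σ bonds: steric number 4 → sp3.
C2 (4 σ bonds) has steric number 4: sp3.
C3 carries 4 σ bonds, giving a steric number of 4, so it is sp3.
C4: 3 σ bonds, plus one π bond; 3 regions of electron density → sp2.
C5 (2 σ bonds, plus two π bonds) has steric number 2: sp.
C6 is sp2: 3 σ bonds, plus one π bond, 3 electron-density regions.
C7 is sp3: 4 σ bonds, 4 electron-density regions.
C8 has 4 σ bonds: steric number 4 → sp3.
C9 — 4 σ bonds. Steric number 4, so sp3.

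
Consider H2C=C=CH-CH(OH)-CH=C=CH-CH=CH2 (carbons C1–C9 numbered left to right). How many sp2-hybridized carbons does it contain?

6

C1: sp2 ✓
C2: sp
C3: sp2 ✓
C4: sp3
C5: sp2 ✓
C6: sp
C7: sp2 ✓
C8: sp2 ✓
C9: sp2 ✓
C1, C3, C5, C7, C8, C9 → 6 sp2 carbons.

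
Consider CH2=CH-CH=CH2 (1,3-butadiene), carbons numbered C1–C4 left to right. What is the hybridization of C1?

C1 carries 3 σ bonds, plus one π bond, giving a steric number of 3, so it is sp2.

sp^2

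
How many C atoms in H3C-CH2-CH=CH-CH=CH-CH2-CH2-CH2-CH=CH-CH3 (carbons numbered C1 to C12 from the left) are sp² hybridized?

C1: sp3
C2: sp3
C3: sp2 ✓
C4: sp2 ✓
C5: sp2 ✓
C6: sp2 ✓
C7: sp3
C8: sp3
C9: sp3
C10: sp2 ✓
C11: sp2 ✓
C12: sp3
C3, C4, C5, C6, C10, C11 → 6 sp2 carbons.

6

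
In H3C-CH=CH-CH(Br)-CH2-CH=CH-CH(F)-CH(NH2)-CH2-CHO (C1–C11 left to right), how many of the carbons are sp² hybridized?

C1: sp3
C2: sp2 ✓
C3: sp2 ✓
C4: sp3
C5: sp3
C6: sp2 ✓
C7: sp2 ✓
C8: sp3
C9: sp3
C10: sp3
C11: sp2 ✓
C2, C3, C6, C7, C11 → 5 sp2 carbons.

5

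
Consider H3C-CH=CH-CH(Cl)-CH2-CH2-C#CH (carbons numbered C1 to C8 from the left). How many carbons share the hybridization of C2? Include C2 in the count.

2

C2 is sp2 (one π bond).
C1: sp3
C2: sp2 ✓
C3: sp2 ✓
C4: sp3
C5: sp3
C6: sp3
C7: sp
C8: sp
2 carbons are sp2.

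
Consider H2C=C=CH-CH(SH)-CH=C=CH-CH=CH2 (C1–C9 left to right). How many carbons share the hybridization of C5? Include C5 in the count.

6

C5 is sp2 (one π bond).
C1: sp2 ✓
C2: sp
C3: sp2 ✓
C4: sp3
C5: sp2 ✓
C6: sp
C7: sp2 ✓
C8: sp2 ✓
C9: sp2 ✓
6 carbons are sp2.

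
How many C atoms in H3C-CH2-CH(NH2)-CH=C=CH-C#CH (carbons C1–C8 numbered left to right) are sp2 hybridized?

C1: sp3
C2: sp3
C3: sp3
C4: sp2 ✓
C5: sp
C6: sp2 ✓
C7: sp
C8: sp
C4, C6 → 2 sp2 carbons.

2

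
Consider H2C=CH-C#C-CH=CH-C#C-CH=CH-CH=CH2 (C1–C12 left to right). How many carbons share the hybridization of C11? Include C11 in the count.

8

C11 is sp2 (one π bond).
C1: sp2 ✓
C2: sp2 ✓
C3: sp
C4: sp
C5: sp2 ✓
C6: sp2 ✓
C7: sp
C8: sp
C9: sp2 ✓
C10: sp2 ✓
C11: sp2 ✓
C12: sp2 ✓
8 carbons are sp2.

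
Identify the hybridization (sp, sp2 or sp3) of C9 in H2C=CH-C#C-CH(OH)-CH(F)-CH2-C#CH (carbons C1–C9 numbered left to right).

sp

C9 has 2 σ bonds, plus two π bonds: steric number 2 → sp.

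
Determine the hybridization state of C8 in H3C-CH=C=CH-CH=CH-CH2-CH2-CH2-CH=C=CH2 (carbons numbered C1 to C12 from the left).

C8 has 4 σ bonds: steric number 4 → sp3.

sp3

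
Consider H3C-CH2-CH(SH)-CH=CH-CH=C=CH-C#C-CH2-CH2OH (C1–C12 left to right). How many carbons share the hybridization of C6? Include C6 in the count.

4

C6 is sp2 (one π bond).
C1: sp3
C2: sp3
C3: sp3
C4: sp2 ✓
C5: sp2 ✓
C6: sp2 ✓
C7: sp
C8: sp2 ✓
C9: sp
C10: sp
C11: sp3
C12: sp3
4 carbons are sp2.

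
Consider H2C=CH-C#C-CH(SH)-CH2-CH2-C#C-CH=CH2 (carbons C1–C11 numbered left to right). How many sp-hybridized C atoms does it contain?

C1: sp2
C2: sp2
C3: sp ✓
C4: sp ✓
C5: sp3
C6: sp3
C7: sp3
C8: sp ✓
C9: sp ✓
C10: sp2
C11: sp2
C3, C4, C8, C9 → 4 sp carbons.

4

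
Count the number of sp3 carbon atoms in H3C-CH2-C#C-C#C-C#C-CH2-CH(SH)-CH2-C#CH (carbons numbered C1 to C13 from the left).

C1: sp3 ✓
C2: sp3 ✓
C3: sp
C4: sp
C5: sp
C6: sp
C7: sp
C8: sp
C9: sp3 ✓
C10: sp3 ✓
C11: sp3 ✓
C12: sp
C13: sp
C1, C2, C9, C10, C11 → 5 sp3 carbons.

5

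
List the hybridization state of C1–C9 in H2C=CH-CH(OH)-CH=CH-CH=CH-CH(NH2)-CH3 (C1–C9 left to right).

C1 sp2, C2 sp2, C3 sp3, C4 sp2, C5 sp2, C6 sp2, C7 sp2, C8 sp3, C9 sp3

C1 is sp2: 3 σ bonds, plus one π bond, 3 electron-density regions.
C2 is sp2: 3 σ bonds, plus one π bond, 3 electron-density regions.
C3 — 4 σ bonds. Steric number 4, so sp3.
C4 carries 3 σ bonds, plus one π bond, giving a steric number of 3, so it is sp2.
C5 is sp2: 3 σ bonds, plus one π bond, 3 electron-density regions.
C6 (3 σ bonds, plus one π bond) has steric number 3: sp2.
C7: 3 σ bonds, plus one π bond; 3 regions of electron density → sp2.
C8 is sp3: 4 σ bonds, 4 electron-density regions.
C9 carries 4 σ bonds, giving a steric number of 4, so it is sp3.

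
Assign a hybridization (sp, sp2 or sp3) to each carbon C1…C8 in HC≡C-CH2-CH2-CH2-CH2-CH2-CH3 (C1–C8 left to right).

C1 sp, C2 sp, C3 sp3, C4 sp3, C5 sp3, C6 sp3, C7 sp3, C8 sp3

C1 (2 σ bonds, plus two π bonds) has steric number 2: sp.
C2: 2 σ bonds, plus two π bonds — 2 electron domains, sp.
C3: 4 σ bonds; 4 regions of electron density → sp3.
C4 (4 σ bonds) has steric number 4: sp3.
C5 — 4 σ bonds. Steric number 4, so sp3.
C6: 4 σ bonds; 4 regions of electron density → sp3.
C7 (4 σ bonds) has steric number 4: sp3.
C8: 4 σ bonds — 4 electron domains, sp3.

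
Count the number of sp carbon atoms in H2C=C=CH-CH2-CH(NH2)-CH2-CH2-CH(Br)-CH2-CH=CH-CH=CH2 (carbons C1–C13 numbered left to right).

1

C1: sp2
C2: sp ✓
C3: sp2
C4: sp3
C5: sp3
C6: sp3
C7: sp3
C8: sp3
C9: sp3
C10: sp2
C11: sp2
C12: sp2
C13: sp2
C2 → 1 sp carbon.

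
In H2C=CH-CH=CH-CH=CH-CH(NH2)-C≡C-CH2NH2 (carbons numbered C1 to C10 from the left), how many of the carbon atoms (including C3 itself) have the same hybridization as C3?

C3 is sp2 (one π bond).
C1: sp2 ✓
C2: sp2 ✓
C3: sp2 ✓
C4: sp2 ✓
C5: sp2 ✓
C6: sp2 ✓
C7: sp3
C8: sp
C9: sp
C10: sp3
6 carbons are sp2.

6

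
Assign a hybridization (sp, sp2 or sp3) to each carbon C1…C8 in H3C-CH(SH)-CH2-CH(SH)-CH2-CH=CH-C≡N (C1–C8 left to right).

C1 sp3, C2 sp3, C3 sp3, C4 sp3, C5 sp3, C6 sp2, C7 sp2, C8 sp

C1 — 4 σ bonds. Steric number 4, so sp3.
C2 carries 4 σ bonds, giving a steric number of 4, so it is sp3.
C3 carries 4 σ bonds, giving a steric number of 4, so it is sp3.
C4 is sp3: 4 σ bonds, 4 electron-density regions.
C5 carries 4 σ bonds, giving a steric number of 4, so it is sp3.
C6: 3 σ bonds, plus one π bond; 3 regions of electron density → sp2.
C7 — 3 σ bonds, plus one π bond. Steric number 3, so sp2.
C8: 2 σ bonds, plus two π bonds — 2 electron domains, sp.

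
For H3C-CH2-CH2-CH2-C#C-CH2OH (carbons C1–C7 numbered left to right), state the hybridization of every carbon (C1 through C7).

C1 has 4 σ bonds: steric number 4 → sp3.
C2 — 4 σ bonds. Steric number 4, so sp3.
C3: 4 σ bonds — 4 electron domains, sp3.
C4 is sp3: 4 σ bonds, 4 electron-density regions.
C5 is sp: 2 σ bonds, plus two π bonds, 2 electron-density regions.
C6 is sp: 2 σ bonds, plus two π bonds, 2 electron-density regions.
C7: 4 σ bonds; 4 regions of electron density → sp3.

C1 sp3, C2 sp3, C3 sp3, C4 sp3, C5 sp, C6 sp, C7 sp3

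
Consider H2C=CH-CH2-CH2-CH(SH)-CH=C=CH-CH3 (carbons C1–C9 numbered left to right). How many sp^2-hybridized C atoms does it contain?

C1: sp2 ✓
C2: sp2 ✓
C3: sp3
C4: sp3
C5: sp3
C6: sp2 ✓
C7: sp
C8: sp2 ✓
C9: sp3
C1, C2, C6, C8 → 4 sp2 carbons.

4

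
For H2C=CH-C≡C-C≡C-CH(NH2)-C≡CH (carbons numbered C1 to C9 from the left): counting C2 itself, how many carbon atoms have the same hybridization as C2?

C2 is sp2 (one π bond).
C1: sp2 ✓
C2: sp2 ✓
C3: sp
C4: sp
C5: sp
C6: sp
C7: sp3
C8: sp
C9: sp
2 carbons are sp2.

2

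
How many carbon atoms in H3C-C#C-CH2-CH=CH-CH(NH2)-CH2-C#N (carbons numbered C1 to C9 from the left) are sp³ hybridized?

C1: sp3 ✓
C2: sp
C3: sp
C4: sp3 ✓
C5: sp2
C6: sp2
C7: sp3 ✓
C8: sp3 ✓
C9: sp
C1, C4, C7, C8 → 4 sp3 carbons.

4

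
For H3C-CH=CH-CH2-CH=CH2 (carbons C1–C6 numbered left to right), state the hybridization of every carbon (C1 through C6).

C1 sp3, C2 sp2, C3 sp2, C4 sp3, C5 sp2, C6 sp2

C1 — 4 σ bonds. Steric number 4, so sp3.
C2: 3 σ bonds, plus one π bond — 3 electron domains, sp2.
C3 (3 σ bonds, plus one π bond) has steric number 3: sp2.
C4 carries 4 σ bonds, giving a steric number of 4, so it is sp3.
C5 carries 3 σ bonds, plus one π bond, giving a steric number of 3, so it is sp2.
C6 has 3 σ bonds, plus one π bond: steric number 3 → sp2.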